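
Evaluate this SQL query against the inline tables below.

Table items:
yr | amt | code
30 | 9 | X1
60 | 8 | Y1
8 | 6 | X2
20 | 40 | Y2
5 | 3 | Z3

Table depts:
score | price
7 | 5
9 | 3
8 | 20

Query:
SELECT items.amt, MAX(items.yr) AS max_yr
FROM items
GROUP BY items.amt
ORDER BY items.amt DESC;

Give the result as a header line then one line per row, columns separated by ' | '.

== RESULT ==
items.amt | max_yr
40 | 20
9 | 30
8 | 60
6 | 8
3 | 5

Derivation:
After GROUP BY (5 rows):
items.amt | max_yr
9 | 30
8 | 60
6 | 8
40 | 20
3 | 5
After ORDER BY (5 rows):
items.amt | max_yr
40 | 20
9 | 30
8 | 60
6 | 8
3 | 5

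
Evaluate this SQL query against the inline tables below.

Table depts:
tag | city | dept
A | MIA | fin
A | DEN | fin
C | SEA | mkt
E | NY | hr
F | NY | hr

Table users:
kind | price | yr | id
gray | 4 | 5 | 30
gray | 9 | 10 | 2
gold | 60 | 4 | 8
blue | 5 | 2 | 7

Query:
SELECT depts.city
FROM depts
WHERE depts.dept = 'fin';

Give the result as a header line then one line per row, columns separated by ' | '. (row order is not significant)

After WHERE (2 rows):
depts.tag | depts.city | depts.dept
A | MIA | fin
A | DEN | fin
After SELECT (2 rows):
depts.city
MIA
DEN

== RESULT ==
depts.city
MIA
DEN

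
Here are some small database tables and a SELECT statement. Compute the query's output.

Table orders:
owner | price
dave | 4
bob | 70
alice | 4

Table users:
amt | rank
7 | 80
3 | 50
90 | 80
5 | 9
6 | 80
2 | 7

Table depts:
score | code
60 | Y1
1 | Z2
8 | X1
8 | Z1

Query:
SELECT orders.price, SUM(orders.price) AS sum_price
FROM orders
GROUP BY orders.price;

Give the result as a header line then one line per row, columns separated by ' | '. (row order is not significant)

== RESULT ==
orders.price | sum_price
4 | 8
70 | 70

Derivation:
After GROUP BY (2 rows):
orders.price | sum_price
4 | 8
70 | 70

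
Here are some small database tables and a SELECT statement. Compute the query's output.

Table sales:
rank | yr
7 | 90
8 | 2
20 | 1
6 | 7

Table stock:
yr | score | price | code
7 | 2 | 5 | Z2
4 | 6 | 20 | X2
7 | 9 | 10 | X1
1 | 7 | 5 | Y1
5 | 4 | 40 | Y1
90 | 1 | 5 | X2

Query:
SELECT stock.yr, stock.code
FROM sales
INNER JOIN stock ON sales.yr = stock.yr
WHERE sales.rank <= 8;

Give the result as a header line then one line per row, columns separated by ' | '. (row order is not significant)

After JOIN stock (4 rows):
sales.rank | sales.yr | stock.yr | stock.score | stock.price | stock.code
7 | 90 | 90 | 1 | 5 | X2
20 | 1 | 1 | 7 | 5 | Y1
6 | 7 | 7 | 2 | 5 | Z2
6 | 7 | 7 | 9 | 10 | X1
After WHERE (3 rows):
sales.rank | sales.yr | stock.yr | stock.score | stock.price | stock.code
7 | 90 | 90 | 1 | 5 | X2
6 | 7 | 7 | 2 | 5 | Z2
6 | 7 | 7 | 9 | 10 | X1
After SELECT (3 rows):
stock.yr | stock.code
90 | X2
7 | Z2
7 | X1

== RESULT ==
stock.yr | stock.code
90 | X2
7 | Z2
7 | X1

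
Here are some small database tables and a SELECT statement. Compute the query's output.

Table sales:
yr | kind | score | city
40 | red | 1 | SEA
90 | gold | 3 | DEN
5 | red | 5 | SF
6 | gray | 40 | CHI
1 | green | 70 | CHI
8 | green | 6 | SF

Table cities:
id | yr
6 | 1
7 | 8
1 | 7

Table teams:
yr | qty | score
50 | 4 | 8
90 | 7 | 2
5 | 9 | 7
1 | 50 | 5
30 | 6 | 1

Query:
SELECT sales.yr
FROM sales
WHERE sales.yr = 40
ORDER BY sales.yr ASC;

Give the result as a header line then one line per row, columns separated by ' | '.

== RESULT ==
sales.yr
40

Derivation:
After WHERE (1 rows):
sales.yr | sales.kind | sales.score | sales.city
40 | red | 1 | SEA
After SELECT (1 rows):
sales.yr
40
After ORDER BY (1 rows):
sales.yr
40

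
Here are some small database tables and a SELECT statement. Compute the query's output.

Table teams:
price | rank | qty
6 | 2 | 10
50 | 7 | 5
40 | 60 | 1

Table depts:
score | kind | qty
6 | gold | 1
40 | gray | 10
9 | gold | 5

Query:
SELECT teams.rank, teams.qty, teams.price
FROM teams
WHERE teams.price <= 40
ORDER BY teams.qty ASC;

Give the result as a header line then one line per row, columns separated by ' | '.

After WHERE (2 rows):
teams.price | teams.rank | teams.qty
6 | 2 | 10
40 | 60 | 1
After SELECT (2 rows):
teams.rank | teams.qty | teams.price
2 | 10 | 6
60 | 1 | 40
After ORDER BY (2 rows):
teams.rank | teams.qty | teams.price
60 | 1 | 40
2 | 10 | 6

== RESULT ==
teams.rank | teams.qty | teams.price
60 | 1 | 40
2 | 10 | 6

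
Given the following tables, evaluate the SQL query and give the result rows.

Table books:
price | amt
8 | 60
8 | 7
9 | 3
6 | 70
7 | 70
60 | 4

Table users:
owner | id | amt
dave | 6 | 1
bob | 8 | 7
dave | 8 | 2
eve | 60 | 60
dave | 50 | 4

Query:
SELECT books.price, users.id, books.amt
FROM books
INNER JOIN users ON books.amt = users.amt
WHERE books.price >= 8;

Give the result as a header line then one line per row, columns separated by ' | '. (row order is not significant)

After JOIN users (3 rows):
books.price | books.amt | users.owner | users.id | users.amt
8 | 60 | eve | 60 | 60
8 | 7 | bob | 8 | 7
60 | 4 | dave | 50 | 4
After WHERE (3 rows):
books.price | books.amt | users.owner | users.id | users.amt
8 | 60 | eve | 60 | 60
8 | 7 | bob | 8 | 7
60 | 4 | dave | 50 | 4
After SELECT (3 rows):
books.price | users.id | books.amt
8 | 60 | 60
8 | 8 | 7
60 | 50 | 4

== RESULT ==
books.price | users.id | books.amt
8 | 60 | 60
8 | 8 | 7
60 | 50 | 4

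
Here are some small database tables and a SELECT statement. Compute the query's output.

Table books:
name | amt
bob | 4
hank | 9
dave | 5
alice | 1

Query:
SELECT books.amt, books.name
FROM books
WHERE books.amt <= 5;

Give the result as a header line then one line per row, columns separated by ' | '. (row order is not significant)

== RESULT ==
books.amt | books.name
4 | bob
5 | dave
1 | alice

Derivation:
After WHERE (3 rows):
books.name | books.amt
bob | 4
dave | 5
alice | 1
After SELECT (3 rows):
books.amt | books.name
4 | bob
5 | dave
1 | alice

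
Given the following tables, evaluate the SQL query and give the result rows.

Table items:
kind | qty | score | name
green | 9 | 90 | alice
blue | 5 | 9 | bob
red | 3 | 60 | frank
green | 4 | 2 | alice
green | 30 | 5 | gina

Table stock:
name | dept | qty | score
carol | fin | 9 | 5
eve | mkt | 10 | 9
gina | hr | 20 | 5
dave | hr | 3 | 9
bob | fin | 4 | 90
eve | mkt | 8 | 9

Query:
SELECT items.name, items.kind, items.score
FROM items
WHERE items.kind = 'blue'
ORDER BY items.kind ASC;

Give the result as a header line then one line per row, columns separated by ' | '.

After WHERE (1 rows):
items.kind | items.qty | items.score | items.name
blue | 5 | 9 | bob
After SELECT (1 rows):
items.name | items.kind | items.score
bob | blue | 9
After ORDER BY (1 rows):
items.name | items.kind | items.score
bob | blue | 9

== RESULT ==
items.name | items.kind | items.score
bob | blue | 9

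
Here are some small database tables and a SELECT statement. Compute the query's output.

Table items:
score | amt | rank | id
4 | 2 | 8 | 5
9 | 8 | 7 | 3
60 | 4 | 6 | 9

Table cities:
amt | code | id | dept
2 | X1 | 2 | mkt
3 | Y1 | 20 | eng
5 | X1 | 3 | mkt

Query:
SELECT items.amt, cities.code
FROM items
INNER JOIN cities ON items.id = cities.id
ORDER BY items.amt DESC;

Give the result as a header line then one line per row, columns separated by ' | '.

== RESULT ==
items.amt | cities.code
8 | X1

Derivation:
After JOIN cities (1 rows):
items.score | items.amt | items.rank | items.id | cities.amt | cities.code | cities.id | cities.dept
9 | 8 | 7 | 3 | 5 | X1 | 3 | mkt
After SELECT (1 rows):
items.amt | cities.code
8 | X1
After ORDER BY (1 rows):
items.amt | cities.code
8 | X1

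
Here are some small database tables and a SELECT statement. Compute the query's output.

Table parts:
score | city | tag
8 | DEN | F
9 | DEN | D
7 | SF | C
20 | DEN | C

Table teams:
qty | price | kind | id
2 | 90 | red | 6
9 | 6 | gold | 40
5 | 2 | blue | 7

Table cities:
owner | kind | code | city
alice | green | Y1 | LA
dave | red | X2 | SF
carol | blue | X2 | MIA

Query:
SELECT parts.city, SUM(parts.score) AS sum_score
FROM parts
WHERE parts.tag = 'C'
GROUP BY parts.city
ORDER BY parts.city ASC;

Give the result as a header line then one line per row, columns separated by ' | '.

After WHERE (2 rows):
parts.score | parts.city | parts.tag
7 | SF | C
20 | DEN | C
After GROUP BY (2 rows):
parts.city | sum_score
SF | 7
DEN | 20
After ORDER BY (2 rows):
parts.city | sum_score
DEN | 20
SF | 7

== RESULT ==
parts.city | sum_score
DEN | 20
SF | 7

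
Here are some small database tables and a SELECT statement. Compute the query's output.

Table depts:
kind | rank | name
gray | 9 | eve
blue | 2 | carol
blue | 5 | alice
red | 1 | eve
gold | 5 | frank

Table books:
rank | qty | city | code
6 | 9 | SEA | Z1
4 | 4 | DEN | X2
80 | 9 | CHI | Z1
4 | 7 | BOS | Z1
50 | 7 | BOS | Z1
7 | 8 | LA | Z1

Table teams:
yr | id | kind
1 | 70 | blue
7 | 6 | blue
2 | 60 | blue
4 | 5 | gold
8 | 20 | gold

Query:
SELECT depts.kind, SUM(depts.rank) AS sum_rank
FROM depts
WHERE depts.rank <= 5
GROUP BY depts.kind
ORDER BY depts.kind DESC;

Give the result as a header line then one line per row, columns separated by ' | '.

== RESULT ==
depts.kind | sum_rank
red | 1
gold | 5
blue | 7

Derivation:
After WHERE (4 rows):
depts.kind | depts.rank | depts.name
blue | 2 | carol
blue | 5 | alice
red | 1 | eve
gold | 5 | frank
After GROUP BY (3 rows):
depts.kind | sum_rank
blue | 7
red | 1
gold | 5
After ORDER BY (3 rows):
depts.kind | sum_rank
red | 1
gold | 5
blue | 7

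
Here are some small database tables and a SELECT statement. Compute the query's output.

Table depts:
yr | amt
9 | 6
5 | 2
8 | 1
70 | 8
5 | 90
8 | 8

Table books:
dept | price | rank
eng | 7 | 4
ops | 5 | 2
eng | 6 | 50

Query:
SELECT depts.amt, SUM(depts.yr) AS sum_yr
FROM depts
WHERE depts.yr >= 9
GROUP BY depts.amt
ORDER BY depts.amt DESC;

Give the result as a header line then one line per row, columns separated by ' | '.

After WHERE (2 rows):
depts.yr | depts.amt
9 | 6
70 | 8
After GROUP BY (2 rows):
depts.amt | sum_yr
6 | 9
8 | 70
After ORDER BY (2 rows):
depts.amt | sum_yr
8 | 70
6 | 9

== RESULT ==
depts.amt | sum_yr
8 | 70
6 | 9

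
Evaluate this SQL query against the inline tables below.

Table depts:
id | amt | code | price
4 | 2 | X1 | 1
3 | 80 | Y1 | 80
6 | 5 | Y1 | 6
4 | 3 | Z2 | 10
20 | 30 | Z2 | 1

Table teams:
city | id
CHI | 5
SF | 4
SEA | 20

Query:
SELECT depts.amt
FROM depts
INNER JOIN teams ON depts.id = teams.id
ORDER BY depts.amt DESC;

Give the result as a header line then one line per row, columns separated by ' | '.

After JOIN teams (3 rows):
depts.id | depts.amt | depts.code | depts.price | teams.city | teams.id
4 | 2 | X1 | 1 | SF | 4
4 | 3 | Z2 | 10 | SF | 4
20 | 30 | Z2 | 1 | SEA | 20
After SELECT (3 rows):
depts.amt
2
3
30
After ORDER BY (3 rows):
depts.amt
30
3
2

== RESULT ==
depts.amt
30
3
2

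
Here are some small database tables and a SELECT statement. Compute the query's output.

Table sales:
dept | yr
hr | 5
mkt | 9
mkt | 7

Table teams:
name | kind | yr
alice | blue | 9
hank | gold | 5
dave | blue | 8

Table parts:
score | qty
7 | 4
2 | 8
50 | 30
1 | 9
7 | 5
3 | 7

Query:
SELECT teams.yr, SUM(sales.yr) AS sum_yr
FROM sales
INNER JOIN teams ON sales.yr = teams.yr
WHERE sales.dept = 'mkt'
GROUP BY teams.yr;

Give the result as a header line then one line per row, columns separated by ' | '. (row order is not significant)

After JOIN teams (2 rows):
sales.dept | sales.yr | teams.name | teams.kind | teams.yr
hr | 5 | hank | gold | 5
mkt | 9 | alice | blue | 9
After WHERE (1 rows):
sales.dept | sales.yr | teams.name | teams.kind | teams.yr
mkt | 9 | alice | blue | 9
After GROUP BY (1 rows):
teams.yr | sum_yr
9 | 9

== RESULT ==
teams.yr | sum_yr
9 | 9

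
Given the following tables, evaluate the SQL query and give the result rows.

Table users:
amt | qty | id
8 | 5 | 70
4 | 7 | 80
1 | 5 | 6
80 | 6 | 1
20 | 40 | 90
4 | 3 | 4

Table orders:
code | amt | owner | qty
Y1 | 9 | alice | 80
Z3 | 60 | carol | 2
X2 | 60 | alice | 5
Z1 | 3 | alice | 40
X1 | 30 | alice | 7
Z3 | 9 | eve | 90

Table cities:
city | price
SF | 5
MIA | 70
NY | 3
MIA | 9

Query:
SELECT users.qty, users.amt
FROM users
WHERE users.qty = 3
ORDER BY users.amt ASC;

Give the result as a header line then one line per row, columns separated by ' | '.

== RESULT ==
users.qty | users.amt
3 | 4

Derivation:
After WHERE (1 rows):
users.amt | users.qty | users.id
4 | 3 | 4
After SELECT (1 rows):
users.qty | users.amt
3 | 4
After ORDER BY (1 rows):
users.qty | users.amt
3 | 4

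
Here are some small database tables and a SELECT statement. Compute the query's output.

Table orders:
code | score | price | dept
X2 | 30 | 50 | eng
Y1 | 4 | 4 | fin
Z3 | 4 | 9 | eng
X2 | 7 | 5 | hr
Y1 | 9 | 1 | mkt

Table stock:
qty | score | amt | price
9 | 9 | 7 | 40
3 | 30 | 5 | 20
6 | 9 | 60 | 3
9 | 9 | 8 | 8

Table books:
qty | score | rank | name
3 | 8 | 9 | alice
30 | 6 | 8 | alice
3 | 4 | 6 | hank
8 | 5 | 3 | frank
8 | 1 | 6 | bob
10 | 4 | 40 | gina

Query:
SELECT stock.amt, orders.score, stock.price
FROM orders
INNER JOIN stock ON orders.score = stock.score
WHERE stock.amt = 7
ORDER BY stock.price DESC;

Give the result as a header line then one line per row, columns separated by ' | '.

After JOIN stock (4 rows):
orders.code | orders.score | orders.price | orders.dept | stock.qty | stock.score | stock.amt | stock.price
X2 | 30 | 50 | eng | 3 | 30 | 5 | 20
Y1 | 9 | 1 | mkt | 9 | 9 | 7 | 40
Y1 | 9 | 1 | mkt | 6 | 9 | 60 | 3
Y1 | 9 | 1 | mkt | 9 | 9 | 8 | 8
After WHERE (1 rows):
orders.code | orders.score | orders.price | orders.dept | stock.qty | stock.score | stock.amt | stock.price
Y1 | 9 | 1 | mkt | 9 | 9 | 7 | 40
After SELECT (1 rows):
stock.amt | orders.score | stock.price
7 | 9 | 40
After ORDER BY (1 rows):
stock.amt | orders.score | stock.price
7 | 9 | 40

== RESULT ==
stock.amt | orders.score | stock.price
7 | 9 | 40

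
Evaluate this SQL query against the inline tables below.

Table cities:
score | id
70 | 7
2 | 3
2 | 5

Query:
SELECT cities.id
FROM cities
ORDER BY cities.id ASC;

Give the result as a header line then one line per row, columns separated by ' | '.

== RESULT ==
cities.id
3
5
7

Derivation:
After SELECT (3 rows):
cities.id
7
3
5
After ORDER BY (3 rows):
cities.id
3
5
7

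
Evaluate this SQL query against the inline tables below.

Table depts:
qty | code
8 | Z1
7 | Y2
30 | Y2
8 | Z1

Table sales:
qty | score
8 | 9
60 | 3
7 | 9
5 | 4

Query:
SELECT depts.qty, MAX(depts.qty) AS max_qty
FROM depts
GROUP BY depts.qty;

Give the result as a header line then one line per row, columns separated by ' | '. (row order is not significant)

After GROUP BY (3 rows):
depts.qty | max_qty
8 | 8
7 | 7
30 | 30

== RESULT ==
depts.qty | max_qty
8 | 8
7 | 7
30 | 30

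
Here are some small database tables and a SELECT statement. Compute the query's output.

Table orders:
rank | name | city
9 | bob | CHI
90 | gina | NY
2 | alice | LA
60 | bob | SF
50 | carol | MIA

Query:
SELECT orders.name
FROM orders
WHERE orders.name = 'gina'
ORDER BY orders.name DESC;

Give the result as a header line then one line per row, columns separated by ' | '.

== RESULT ==
orders.name
gina

Derivation:
After WHERE (1 rows):
orders.rank | orders.name | orders.city
90 | gina | NY
After SELECT (1 rows):
orders.name
gina
After ORDER BY (1 rows):
orders.name
gina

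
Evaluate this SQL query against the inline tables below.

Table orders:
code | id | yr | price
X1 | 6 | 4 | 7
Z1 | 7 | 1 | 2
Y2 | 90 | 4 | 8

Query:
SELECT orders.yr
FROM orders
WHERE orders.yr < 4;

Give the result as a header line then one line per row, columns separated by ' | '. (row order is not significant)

== RESULT ==
orders.yr
1

Derivation:
After WHERE (1 rows):
orders.code | orders.id | orders.yr | orders.price
Z1 | 7 | 1 | 2
After SELECT (1 rows):
orders.yr
1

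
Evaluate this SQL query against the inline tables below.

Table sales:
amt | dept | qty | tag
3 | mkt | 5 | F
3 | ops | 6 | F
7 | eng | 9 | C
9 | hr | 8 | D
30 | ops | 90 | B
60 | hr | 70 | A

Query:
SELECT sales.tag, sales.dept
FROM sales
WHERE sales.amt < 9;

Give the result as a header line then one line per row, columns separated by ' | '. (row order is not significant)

== RESULT ==
sales.tag | sales.dept
F | mkt
F | ops
C | eng

Derivation:
After WHERE (3 rows):
sales.amt | sales.dept | sales.qty | sales.tag
3 | mkt | 5 | F
3 | ops | 6 | F
7 | eng | 9 | C
After SELECT (3 rows):
sales.tag | sales.dept
F | mkt
F | ops
C | eng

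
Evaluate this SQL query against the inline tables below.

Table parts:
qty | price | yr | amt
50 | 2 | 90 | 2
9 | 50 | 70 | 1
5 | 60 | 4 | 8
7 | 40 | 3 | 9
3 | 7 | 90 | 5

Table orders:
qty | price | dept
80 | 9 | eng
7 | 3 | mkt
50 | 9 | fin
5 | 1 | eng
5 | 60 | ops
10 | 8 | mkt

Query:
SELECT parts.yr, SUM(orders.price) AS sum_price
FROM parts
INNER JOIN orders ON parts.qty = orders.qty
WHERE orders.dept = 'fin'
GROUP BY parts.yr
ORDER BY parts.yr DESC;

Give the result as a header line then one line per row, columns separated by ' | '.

== RESULT ==
parts.yr | sum_price
90 | 9

Derivation:
After JOIN orders (4 rows):
parts.qty | parts.price | parts.yr | parts.amt | orders.qty | orders.price | orders.dept
50 | 2 | 90 | 2 | 50 | 9 | fin
5 | 60 | 4 | 8 | 5 | 1 | eng
5 | 60 | 4 | 8 | 5 | 60 | ops
7 | 40 | 3 | 9 | 7 | 3 | mkt
After WHERE (1 rows):
parts.qty | parts.price | parts.yr | parts.amt | orders.qty | orders.price | orders.dept
50 | 2 | 90 | 2 | 50 | 9 | fin
After GROUP BY (1 rows):
parts.yr | sum_price
90 | 9
After ORDER BY (1 rows):
parts.yr | sum_price
90 | 9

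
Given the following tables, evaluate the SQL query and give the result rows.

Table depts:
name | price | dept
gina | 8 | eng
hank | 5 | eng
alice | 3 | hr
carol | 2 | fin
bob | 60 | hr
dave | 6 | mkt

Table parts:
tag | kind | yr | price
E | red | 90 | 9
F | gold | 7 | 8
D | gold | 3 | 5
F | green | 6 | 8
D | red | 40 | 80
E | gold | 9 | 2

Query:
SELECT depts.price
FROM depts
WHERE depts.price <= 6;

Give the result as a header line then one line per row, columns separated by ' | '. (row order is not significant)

After WHERE (4 rows):
depts.name | depts.price | depts.dept
hank | 5 | eng
alice | 3 | hr
carol | 2 | fin
dave | 6 | mkt
After SELECT (4 rows):
depts.price
5
3
2
6

== RESULT ==
depts.price
5
3
2
6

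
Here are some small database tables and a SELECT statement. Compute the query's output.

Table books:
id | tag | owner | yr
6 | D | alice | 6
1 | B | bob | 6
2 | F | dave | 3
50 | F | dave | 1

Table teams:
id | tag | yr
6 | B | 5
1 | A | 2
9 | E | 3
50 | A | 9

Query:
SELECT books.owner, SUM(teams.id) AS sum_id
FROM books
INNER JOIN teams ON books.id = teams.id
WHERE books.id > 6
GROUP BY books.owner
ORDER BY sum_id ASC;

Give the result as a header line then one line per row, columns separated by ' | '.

After JOIN teams (3 rows):
books.id | books.tag | books.owner | books.yr | teams.id | teams.tag | teams.yr
6 | D | alice | 6 | 6 | B | 5
1 | B | bob | 6 | 1 | A | 2
50 | F | dave | 1 | 50 | A | 9
After WHERE (1 rows):
books.id | books.tag | books.owner | books.yr | teams.id | teams.tag | teams.yr
50 | F | dave | 1 | 50 | A | 9
After GROUP BY (1 rows):
books.owner | sum_id
dave | 50
After ORDER BY (1 rows):
books.owner | sum_id
dave | 50

== RESULT ==
books.owner | sum_id
dave | 50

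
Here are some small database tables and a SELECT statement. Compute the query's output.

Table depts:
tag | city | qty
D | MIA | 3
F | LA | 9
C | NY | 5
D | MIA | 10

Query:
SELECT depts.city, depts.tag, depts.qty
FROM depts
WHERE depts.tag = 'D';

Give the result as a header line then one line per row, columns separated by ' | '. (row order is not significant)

After WHERE (2 rows):
depts.tag | depts.city | depts.qty
D | MIA | 3
D | MIA | 10
After SELECT (2 rows):
depts.city | depts.tag | depts.qty
MIA | D | 3
MIA | D | 10

== RESULT ==
depts.city | depts.tag | depts.qty
MIA | D | 3
MIA | D | 10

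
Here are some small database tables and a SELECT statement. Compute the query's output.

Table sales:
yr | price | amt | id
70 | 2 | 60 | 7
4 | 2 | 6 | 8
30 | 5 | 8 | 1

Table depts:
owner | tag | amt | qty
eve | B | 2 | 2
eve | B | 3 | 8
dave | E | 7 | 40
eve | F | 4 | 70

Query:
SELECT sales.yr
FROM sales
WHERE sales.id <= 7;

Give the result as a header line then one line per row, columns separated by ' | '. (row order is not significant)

== RESULT ==
sales.yr
70
30

Derivation:
After WHERE (2 rows):
sales.yr | sales.price | sales.amt | sales.id
70 | 2 | 60 | 7
30 | 5 | 8 | 1
After SELECT (2 rows):
sales.yr
70
30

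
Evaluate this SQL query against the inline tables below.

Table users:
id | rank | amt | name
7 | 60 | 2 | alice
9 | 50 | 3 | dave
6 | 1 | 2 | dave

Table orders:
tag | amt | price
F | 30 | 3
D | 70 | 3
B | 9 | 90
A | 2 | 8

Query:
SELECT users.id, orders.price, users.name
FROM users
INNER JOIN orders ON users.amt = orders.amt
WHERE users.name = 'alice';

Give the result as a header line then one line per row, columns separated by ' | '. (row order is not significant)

== RESULT ==
users.id | orders.price | users.name
7 | 8 | alice

Derivation:
After JOIN orders (2 rows):
users.id | users.rank | users.amt | users.name | orders.tag | orders.amt | orders.price
7 | 60 | 2 | alice | A | 2 | 8
6 | 1 | 2 | dave | A | 2 | 8
After WHERE (1 rows):
users.id | users.rank | users.amt | users.name | orders.tag | orders.amt | orders.price
7 | 60 | 2 | alice | A | 2 | 8
After SELECT (1 rows):
users.id | orders.price | users.name
7 | 8 | alice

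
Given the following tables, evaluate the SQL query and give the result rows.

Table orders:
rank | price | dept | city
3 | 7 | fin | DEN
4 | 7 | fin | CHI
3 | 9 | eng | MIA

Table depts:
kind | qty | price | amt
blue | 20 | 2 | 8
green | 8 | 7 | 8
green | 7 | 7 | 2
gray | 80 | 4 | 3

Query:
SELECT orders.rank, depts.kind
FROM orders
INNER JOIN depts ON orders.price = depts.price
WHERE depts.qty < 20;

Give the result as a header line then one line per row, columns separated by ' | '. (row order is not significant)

After JOIN depts (4 rows):
orders.rank | orders.price | orders.dept | orders.city | depts.kind | depts.qty | depts.price | depts.amt
3 | 7 | fin | DEN | green | 8 | 7 | 8
3 | 7 | fin | DEN | green | 7 | 7 | 2
4 | 7 | fin | CHI | green | 8 | 7 | 8
4 | 7 | fin | CHI | green | 7 | 7 | 2
After WHERE (4 rows):
orders.rank | orders.price | orders.dept | orders.city | depts.kind | depts.qty | depts.price | depts.amt
3 | 7 | fin | DEN | green | 8 | 7 | 8
3 | 7 | fin | DEN | green | 7 | 7 | 2
4 | 7 | fin | CHI | green | 8 | 7 | 8
4 | 7 | fin | CHI | green | 7 | 7 | 2
After SELECT (4 rows):
orders.rank | depts.kind
3 | green
3 | green
4 | green
4 | green

== RESULT ==
orders.rank | depts.kind
3 | green
3 | green
4 | green
4 | green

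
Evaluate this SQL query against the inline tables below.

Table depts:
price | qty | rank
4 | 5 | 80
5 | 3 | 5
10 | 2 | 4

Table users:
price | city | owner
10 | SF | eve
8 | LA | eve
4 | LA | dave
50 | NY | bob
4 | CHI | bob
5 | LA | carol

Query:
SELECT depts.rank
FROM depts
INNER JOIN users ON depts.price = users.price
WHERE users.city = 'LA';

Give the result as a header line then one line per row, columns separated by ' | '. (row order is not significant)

After JOIN users (4 rows):
depts.price | depts.qty | depts.rank | users.price | users.city | users.owner
4 | 5 | 80 | 4 | LA | dave
4 | 5 | 80 | 4 | CHI | bob
5 | 3 | 5 | 5 | LA | carol
10 | 2 | 4 | 10 | SF | eve
After WHERE (2 rows):
depts.price | depts.qty | depts.rank | users.price | users.city | users.owner
4 | 5 | 80 | 4 | LA | dave
5 | 3 | 5 | 5 | LA | carol
After SELECT (2 rows):
depts.rank
80
5

== RESULT ==
depts.rank
80
5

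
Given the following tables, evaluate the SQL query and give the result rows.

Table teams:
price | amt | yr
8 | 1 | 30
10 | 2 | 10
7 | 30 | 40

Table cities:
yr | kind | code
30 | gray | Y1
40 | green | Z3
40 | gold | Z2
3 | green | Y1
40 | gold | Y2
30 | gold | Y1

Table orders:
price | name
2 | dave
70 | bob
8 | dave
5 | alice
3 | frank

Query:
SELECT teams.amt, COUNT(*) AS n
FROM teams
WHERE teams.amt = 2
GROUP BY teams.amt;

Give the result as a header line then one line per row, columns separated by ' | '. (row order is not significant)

After WHERE (1 rows):
teams.price | teams.amt | teams.yr
10 | 2 | 10
After GROUP BY (1 rows):
teams.amt | n
2 | 1

== RESULT ==
teams.amt | n
2 | 1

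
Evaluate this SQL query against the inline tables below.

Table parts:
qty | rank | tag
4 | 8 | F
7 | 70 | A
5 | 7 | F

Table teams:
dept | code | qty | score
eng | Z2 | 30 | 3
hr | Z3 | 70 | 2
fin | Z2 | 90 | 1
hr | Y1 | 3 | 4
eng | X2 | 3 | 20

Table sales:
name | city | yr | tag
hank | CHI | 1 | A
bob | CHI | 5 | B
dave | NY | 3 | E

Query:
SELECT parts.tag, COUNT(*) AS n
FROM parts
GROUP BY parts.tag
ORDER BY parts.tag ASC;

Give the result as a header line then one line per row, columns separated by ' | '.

== RESULT ==
parts.tag | n
A | 1
F | 2

Derivation:
After GROUP BY (2 rows):
parts.tag | n
F | 2
A | 1
After ORDER BY (2 rows):
parts.tag | n
A | 1
F | 2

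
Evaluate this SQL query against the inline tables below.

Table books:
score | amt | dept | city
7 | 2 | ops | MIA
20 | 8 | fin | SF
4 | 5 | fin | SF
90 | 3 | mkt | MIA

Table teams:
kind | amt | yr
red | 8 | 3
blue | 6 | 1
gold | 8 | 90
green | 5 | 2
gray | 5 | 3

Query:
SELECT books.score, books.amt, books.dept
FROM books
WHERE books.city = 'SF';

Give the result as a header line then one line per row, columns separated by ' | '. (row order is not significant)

After WHERE (2 rows):
books.score | books.amt | books.dept | books.city
20 | 8 | fin | SF
4 | 5 | fin | SF
After SELECT (2 rows):
books.score | books.amt | books.dept
20 | 8 | fin
4 | 5 | fin

== RESULT ==
books.score | books.amt | books.dept
20 | 8 | fin
4 | 5 | fin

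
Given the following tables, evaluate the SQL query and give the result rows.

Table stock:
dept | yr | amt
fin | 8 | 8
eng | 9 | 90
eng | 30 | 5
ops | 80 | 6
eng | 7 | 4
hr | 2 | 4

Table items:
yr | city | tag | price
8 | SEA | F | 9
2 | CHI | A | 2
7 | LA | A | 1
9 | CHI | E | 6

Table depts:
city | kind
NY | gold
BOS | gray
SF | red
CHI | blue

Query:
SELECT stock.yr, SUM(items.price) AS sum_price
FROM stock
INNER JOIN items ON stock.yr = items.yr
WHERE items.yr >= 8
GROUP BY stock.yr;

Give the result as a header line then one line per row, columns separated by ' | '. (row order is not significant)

== RESULT ==
stock.yr | sum_price
8 | 9
9 | 6

Derivation:
After JOIN items (4 rows):
stock.dept | stock.yr | stock.amt | items.yr | items.city | items.tag | items.price
fin | 8 | 8 | 8 | SEA | F | 9
eng | 9 | 90 | 9 | CHI | E | 6
eng | 7 | 4 | 7 | LA | A | 1
hr | 2 | 4 | 2 | CHI | A | 2
After WHERE (2 rows):
stock.dept | stock.yr | stock.amt | items.yr | items.city | items.tag | items.price
fin | 8 | 8 | 8 | SEA | F | 9
eng | 9 | 90 | 9 | CHI | E | 6
After GROUP BY (2 rows):
stock.yr | sum_price
8 | 9
9 | 6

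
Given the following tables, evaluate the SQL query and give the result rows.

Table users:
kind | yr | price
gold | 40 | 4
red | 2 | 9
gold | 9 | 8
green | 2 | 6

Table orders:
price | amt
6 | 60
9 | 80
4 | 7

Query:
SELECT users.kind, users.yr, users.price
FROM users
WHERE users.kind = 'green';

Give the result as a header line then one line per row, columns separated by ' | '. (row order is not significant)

== RESULT ==
users.kind | users.yr | users.price
green | 2 | 6

Derivation:
After WHERE (1 rows):
users.kind | users.yr | users.price
green | 2 | 6
After SELECT (1 rows):
users.kind | users.yr | users.price
green | 2 | 6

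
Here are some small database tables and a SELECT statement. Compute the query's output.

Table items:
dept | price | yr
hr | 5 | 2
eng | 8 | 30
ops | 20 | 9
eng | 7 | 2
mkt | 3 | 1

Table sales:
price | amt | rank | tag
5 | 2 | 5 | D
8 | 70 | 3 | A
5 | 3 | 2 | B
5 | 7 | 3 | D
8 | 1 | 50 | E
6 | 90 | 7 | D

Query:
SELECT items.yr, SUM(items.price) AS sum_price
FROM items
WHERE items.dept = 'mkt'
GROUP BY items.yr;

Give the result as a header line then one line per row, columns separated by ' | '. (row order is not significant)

== RESULT ==
items.yr | sum_price
1 | 3

Derivation:
After WHERE (1 rows):
items.dept | items.price | items.yr
mkt | 3 | 1
After GROUP BY (1 rows):
items.yr | sum_price
1 | 3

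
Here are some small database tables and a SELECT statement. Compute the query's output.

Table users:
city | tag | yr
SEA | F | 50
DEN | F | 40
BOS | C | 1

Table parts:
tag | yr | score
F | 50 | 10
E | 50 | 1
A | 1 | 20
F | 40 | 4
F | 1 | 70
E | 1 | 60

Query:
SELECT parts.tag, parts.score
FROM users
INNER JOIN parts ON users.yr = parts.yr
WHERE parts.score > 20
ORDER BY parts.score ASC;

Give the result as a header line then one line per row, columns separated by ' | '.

== RESULT ==
parts.tag | parts.score
E | 60
F | 70

Derivation:
After JOIN parts (6 rows):
users.city | users.tag | users.yr | parts.tag | parts.yr | parts.score
SEA | F | 50 | F | 50 | 10
SEA | F | 50 | E | 50 | 1
DEN | F | 40 | F | 40 | 4
BOS | C | 1 | A | 1 | 20
BOS | C | 1 | F | 1 | 70
BOS | C | 1 | E | 1 | 60
After WHERE (2 rows):
users.city | users.tag | users.yr | parts.tag | parts.yr | parts.score
BOS | C | 1 | F | 1 | 70
BOS | C | 1 | E | 1 | 60
After SELECT (2 rows):
parts.tag | parts.score
F | 70
E | 60
After ORDER BY (2 rows):
parts.tag | parts.score
E | 60
F | 70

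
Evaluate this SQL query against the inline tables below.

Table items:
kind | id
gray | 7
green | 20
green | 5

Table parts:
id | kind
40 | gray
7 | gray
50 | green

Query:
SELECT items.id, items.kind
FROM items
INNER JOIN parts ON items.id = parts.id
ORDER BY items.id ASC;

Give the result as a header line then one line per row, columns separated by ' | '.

== RESULT ==
items.id | items.kind
7 | gray

Derivation:
After JOIN parts (1 rows):
items.kind | items.id | parts.id | parts.kind
gray | 7 | 7 | gray
After SELECT (1 rows):
items.id | items.kind
7 | gray
After ORDER BY (1 rows):
items.id | items.kind
7 | gray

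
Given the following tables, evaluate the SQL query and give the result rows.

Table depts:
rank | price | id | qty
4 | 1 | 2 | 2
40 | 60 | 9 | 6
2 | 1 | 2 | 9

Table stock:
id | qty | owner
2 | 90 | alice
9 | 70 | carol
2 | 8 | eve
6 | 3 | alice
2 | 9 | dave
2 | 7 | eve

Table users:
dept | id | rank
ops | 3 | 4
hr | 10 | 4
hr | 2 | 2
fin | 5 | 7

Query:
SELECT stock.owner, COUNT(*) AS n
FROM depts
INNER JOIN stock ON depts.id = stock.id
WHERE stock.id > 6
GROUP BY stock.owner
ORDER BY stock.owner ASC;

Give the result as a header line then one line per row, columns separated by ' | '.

== RESULT ==
stock.owner | n
carol | 1

Derivation:
After JOIN stock (9 rows):
depts.rank | depts.price | depts.id | depts.qty | stock.id | stock.qty | stock.owner
4 | 1 | 2 | 2 | 2 | 90 | alice
4 | 1 | 2 | 2 | 2 | 8 | eve
4 | 1 | 2 | 2 | 2 | 9 | dave
4 | 1 | 2 | 2 | 2 | 7 | eve
40 | 60 | 9 | 6 | 9 | 70 | carol
2 | 1 | 2 | 9 | 2 | 90 | alice
2 | 1 | 2 | 9 | 2 | 8 | eve
2 | 1 | 2 | 9 | 2 | 9 | dave
2 | 1 | 2 | 9 | 2 | 7 | eve
After WHERE (1 rows):
depts.rank | depts.price | depts.id | depts.qty | stock.id | stock.qty | stock.owner
40 | 60 | 9 | 6 | 9 | 70 | carol
After GROUP BY (1 rows):
stock.owner | n
carol | 1
After ORDER BY (1 rows):
stock.owner | n
carol | 1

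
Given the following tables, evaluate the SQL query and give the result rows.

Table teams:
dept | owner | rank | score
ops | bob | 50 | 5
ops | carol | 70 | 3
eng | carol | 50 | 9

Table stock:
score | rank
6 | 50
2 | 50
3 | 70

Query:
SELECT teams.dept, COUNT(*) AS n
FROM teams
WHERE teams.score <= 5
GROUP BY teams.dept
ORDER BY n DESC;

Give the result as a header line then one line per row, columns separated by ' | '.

== RESULT ==
teams.dept | n
ops | 2

Derivation:
After WHERE (2 rows):
teams.dept | teams.owner | teams.rank | teams.score
ops | bob | 50 | 5
ops | carol | 70 | 3
After GROUP BY (1 rows):
teams.dept | n
ops | 2
After ORDER BY (1 rows):
teams.dept | n
ops | 2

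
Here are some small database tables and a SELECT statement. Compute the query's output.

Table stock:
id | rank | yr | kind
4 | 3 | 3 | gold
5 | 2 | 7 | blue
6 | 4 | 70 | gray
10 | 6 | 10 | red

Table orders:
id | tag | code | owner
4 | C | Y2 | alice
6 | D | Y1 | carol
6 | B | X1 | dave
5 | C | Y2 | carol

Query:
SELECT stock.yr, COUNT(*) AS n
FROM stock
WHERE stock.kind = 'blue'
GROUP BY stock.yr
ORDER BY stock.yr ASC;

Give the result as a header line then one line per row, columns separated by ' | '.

== RESULT ==
stock.yr | n
7 | 1

Derivation:
After WHERE (1 rows):
stock.id | stock.rank | stock.yr | stock.kind
5 | 2 | 7 | blue
After GROUP BY (1 rows):
stock.yr | n
7 | 1
After ORDER BY (1 rows):
stock.yr | n
7 | 1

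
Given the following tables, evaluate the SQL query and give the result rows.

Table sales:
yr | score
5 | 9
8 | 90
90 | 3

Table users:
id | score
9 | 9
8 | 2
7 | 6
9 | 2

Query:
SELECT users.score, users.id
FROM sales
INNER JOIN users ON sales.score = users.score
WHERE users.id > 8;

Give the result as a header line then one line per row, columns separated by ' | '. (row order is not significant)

== RESULT ==
users.score | users.id
9 | 9

Derivation:
After JOIN users (1 rows):
sales.yr | sales.score | users.id | users.score
5 | 9 | 9 | 9
After WHERE (1 rows):
sales.yr | sales.score | users.id | users.score
5 | 9 | 9 | 9
After SELECT (1 rows):
users.score | users.id
9 | 9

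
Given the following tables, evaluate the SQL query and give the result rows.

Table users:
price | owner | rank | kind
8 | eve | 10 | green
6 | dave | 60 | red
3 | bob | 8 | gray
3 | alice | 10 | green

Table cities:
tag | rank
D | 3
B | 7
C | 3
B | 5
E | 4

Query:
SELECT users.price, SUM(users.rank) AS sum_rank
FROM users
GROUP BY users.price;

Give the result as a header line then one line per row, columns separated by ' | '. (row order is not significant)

== RESULT ==
users.price | sum_rank
8 | 10
6 | 60
3 | 18

Derivation:
After GROUP BY (3 rows):
users.price | sum_rank
8 | 10
6 | 60
3 | 18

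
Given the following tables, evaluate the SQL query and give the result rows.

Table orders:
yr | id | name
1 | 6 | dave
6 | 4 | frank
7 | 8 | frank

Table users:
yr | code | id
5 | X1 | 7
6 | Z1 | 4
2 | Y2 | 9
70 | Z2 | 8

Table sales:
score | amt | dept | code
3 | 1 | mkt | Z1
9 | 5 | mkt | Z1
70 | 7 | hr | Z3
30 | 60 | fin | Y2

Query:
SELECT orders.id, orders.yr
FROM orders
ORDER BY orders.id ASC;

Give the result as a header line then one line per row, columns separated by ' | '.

== RESULT ==
orders.id | orders.yr
4 | 6
6 | 1
8 | 7

Derivation:
After SELECT (3 rows):
orders.id | orders.yr
6 | 1
4 | 6
8 | 7
After ORDER BY (3 rows):
orders.id | orders.yr
4 | 6
6 | 1
8 | 7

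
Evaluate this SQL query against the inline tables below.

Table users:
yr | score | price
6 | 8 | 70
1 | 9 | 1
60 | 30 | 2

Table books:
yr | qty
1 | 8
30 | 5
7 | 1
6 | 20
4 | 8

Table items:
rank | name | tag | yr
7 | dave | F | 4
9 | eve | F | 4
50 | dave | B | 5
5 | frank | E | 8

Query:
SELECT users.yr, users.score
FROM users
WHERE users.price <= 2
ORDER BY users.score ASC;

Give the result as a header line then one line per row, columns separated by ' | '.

== RESULT ==
users.yr | users.score
1 | 9
60 | 30

Derivation:
After WHERE (2 rows):
users.yr | users.score | users.price
1 | 9 | 1
60 | 30 | 2
After SELECT (2 rows):
users.yr | users.score
1 | 9
60 | 30
After ORDER BY (2 rows):
users.yr | users.score
1 | 9
60 | 30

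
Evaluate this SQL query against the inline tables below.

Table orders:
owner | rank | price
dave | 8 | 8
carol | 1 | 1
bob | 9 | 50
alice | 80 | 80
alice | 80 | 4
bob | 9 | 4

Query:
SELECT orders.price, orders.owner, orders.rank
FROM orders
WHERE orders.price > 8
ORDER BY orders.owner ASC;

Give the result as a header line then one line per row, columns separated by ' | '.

== RESULT ==
orders.price | orders.owner | orders.rank
80 | alice | 80
50 | bob | 9

Derivation:
After WHERE (2 rows):
orders.owner | orders.rank | orders.price
bob | 9 | 50
alice | 80 | 80
After SELECT (2 rows):
orders.price | orders.owner | orders.rank
50 | bob | 9
80 | alice | 80
After ORDER BY (2 rows):
orders.price | orders.owner | orders.rank
80 | alice | 80
50 | bob | 9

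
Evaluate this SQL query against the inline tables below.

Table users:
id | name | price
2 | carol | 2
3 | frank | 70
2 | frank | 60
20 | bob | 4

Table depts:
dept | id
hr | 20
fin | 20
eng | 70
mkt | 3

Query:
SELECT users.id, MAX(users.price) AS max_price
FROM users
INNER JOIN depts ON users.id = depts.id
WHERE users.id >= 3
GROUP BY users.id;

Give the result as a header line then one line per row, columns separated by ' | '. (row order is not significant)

== RESULT ==
users.id | max_price
3 | 70
20 | 4

Derivation:
After JOIN depts (3 rows):
users.id | users.name | users.price | depts.dept | depts.id
3 | frank | 70 | mkt | 3
20 | bob | 4 | hr | 20
20 | bob | 4 | fin | 20
After WHERE (3 rows):
users.id | users.name | users.price | depts.dept | depts.id
3 | frank | 70 | mkt | 3
20 | bob | 4 | hr | 20
20 | bob | 4 | fin | 20
After GROUP BY (2 rows):
users.id | max_price
3 | 70
20 | 4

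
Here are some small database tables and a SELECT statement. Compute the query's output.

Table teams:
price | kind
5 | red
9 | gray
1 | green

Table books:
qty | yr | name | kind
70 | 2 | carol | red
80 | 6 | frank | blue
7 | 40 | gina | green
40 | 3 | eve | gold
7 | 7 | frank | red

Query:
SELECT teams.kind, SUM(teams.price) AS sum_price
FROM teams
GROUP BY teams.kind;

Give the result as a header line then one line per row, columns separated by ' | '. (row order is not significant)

== RESULT ==
teams.kind | sum_price
red | 5
gray | 9
green | 1

Derivation:
After GROUP BY (3 rows):
teams.kind | sum_price
red | 5
gray | 9
green | 1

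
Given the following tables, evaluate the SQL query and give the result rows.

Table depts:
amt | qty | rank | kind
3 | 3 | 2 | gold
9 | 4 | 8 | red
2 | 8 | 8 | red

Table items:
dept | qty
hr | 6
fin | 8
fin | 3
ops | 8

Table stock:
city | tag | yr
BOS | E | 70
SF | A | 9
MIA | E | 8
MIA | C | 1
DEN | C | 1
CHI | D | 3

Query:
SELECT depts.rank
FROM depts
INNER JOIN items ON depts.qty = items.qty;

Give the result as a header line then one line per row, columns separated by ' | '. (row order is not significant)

After JOIN items (3 rows):
depts.amt | depts.qty | depts.rank | depts.kind | items.dept | items.qty
3 | 3 | 2 | gold | fin | 3
2 | 8 | 8 | red | fin | 8
2 | 8 | 8 | red | ops | 8
After SELECT (3 rows):
depts.rank
2
8
8

== RESULT ==
depts.rank
2
8
8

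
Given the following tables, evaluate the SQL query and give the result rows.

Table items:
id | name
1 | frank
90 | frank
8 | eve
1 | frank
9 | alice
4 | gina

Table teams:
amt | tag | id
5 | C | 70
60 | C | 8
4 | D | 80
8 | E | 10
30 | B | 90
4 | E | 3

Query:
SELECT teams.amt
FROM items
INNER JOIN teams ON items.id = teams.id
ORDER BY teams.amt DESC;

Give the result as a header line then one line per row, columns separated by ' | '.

== RESULT ==
teams.amt
60
30

Derivation:
After JOIN teams (2 rows):
items.id | items.name | teams.amt | teams.tag | teams.id
90 | frank | 30 | B | 90
8 | eve | 60 | C | 8
After SELECT (2 rows):
teams.amt
30
60
After ORDER BY (2 rows):
teams.amt
60
30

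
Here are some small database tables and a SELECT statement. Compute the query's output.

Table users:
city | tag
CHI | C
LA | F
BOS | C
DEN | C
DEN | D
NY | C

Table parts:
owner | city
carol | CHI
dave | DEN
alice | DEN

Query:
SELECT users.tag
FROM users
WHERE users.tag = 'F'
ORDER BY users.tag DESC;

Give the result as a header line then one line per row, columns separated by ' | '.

After WHERE (1 rows):
users.city | users.tag
LA | F
After SELECT (1 rows):
users.tag
F
After ORDER BY (1 rows):
users.tag
F

== RESULT ==
users.tag
F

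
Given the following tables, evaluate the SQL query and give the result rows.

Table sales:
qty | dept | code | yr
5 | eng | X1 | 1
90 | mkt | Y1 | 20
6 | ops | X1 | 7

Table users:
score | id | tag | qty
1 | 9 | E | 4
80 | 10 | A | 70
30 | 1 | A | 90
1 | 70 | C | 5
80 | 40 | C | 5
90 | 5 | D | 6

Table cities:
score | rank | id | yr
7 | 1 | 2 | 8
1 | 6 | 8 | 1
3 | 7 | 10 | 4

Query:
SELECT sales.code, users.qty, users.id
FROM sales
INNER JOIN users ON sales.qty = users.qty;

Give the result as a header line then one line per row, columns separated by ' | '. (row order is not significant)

== RESULT ==
sales.code | users.qty | users.id
X1 | 5 | 70
X1 | 5 | 40
Y1 | 90 | 1
X1 | 6 | 5

Derivation:
After JOIN users (4 rows):
sales.qty | sales.dept | sales.code | sales.yr | users.score | users.id | users.tag | users.qty
5 | eng | X1 | 1 | 1 | 70 | C | 5
5 | eng | X1 | 1 | 80 | 40 | C | 5
90 | mkt | Y1 | 20 | 30 | 1 | A | 90
6 | ops | X1 | 7 | 90 | 5 | D | 6
After SELECT (4 rows):
sales.code | users.qty | users.id
X1 | 5 | 70
X1 | 5 | 40
Y1 | 90 | 1
X1 | 6 | 5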